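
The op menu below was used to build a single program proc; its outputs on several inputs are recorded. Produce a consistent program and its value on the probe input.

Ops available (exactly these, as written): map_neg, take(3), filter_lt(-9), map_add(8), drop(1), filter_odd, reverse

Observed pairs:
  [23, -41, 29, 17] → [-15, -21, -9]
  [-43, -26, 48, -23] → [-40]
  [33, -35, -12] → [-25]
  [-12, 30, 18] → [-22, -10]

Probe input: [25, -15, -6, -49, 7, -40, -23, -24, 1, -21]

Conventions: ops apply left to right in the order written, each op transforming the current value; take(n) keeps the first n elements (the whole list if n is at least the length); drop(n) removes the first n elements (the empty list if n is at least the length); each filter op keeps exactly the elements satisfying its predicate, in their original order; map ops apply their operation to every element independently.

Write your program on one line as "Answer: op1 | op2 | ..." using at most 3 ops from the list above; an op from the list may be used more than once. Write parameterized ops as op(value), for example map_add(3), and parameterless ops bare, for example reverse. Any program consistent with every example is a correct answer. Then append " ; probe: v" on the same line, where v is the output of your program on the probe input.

map_neg | filter_lt(-9) | map_add(8) ; probe: [-17]

Check, running the answer program on each example:
  [23, -41, 29, 17] -> [-23, 41, -29, -17] -> [-23, -29, -17] -> [-15, -21, -9]
  [-43, -26, 48, -23] -> [43, 26, -48, 23] -> [-48] -> [-40]
  [33, -35, -12] -> [-33, 35, 12] -> [-33] -> [-25]
  [-12, 30, 18] -> [12, -30, -18] -> [-30, -18] -> [-22, -10]
  probe: [25, -15, -6, -49, 7, -40, -23, -24, 1, -21] -> [-25, 15, 6, 49, -7, 40, 23, 24, -1, 21] -> [-25] -> [-17]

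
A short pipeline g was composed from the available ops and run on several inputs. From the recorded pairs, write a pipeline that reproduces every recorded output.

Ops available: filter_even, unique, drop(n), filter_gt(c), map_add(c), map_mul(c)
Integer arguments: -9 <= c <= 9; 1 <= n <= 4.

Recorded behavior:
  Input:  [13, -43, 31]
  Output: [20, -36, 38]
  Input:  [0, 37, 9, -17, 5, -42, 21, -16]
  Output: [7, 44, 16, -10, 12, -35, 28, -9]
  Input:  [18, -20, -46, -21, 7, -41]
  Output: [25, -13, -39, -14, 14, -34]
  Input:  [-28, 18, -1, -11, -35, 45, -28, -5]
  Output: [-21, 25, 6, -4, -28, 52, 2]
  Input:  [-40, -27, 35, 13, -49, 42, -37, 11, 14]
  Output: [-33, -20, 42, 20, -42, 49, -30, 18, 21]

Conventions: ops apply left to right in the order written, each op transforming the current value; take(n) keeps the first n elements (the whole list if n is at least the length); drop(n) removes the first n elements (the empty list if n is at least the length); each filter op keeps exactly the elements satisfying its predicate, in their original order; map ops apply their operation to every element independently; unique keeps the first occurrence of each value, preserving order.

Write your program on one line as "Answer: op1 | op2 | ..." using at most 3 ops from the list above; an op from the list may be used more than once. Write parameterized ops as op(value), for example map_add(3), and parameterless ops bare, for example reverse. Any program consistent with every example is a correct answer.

map_add(7) | unique

Check, running the answer program on each example:
  [13, -43, 31] -> [20, -36, 38] -> [20, -36, 38]
  [0, 37, 9, -17, 5, -42, 21, -16] -> [7, 44, 16, -10, 12, -35, 28, -9] -> [7, 44, 16, -10, 12, -35, 28, -9]
  [18, -20, -46, -21, 7, -41] -> [25, -13, -39, -14, 14, -34] -> [25, -13, -39, -14, 14, -34]
  [-28, 18, -1, -11, -35, 45, -28, -5] -> [-21, 25, 6, -4, -28, 52, -21, 2] -> [-21, 25, 6, -4, -28, 52, 2]
  [-40, -27, 35, 13, -49, 42, -37, 11, 14] -> [-33, -20, 42, 20, -42, 49, -30, 18, 21] -> [-33, -20, 42, 20, -42, 49, -30, 18, 21]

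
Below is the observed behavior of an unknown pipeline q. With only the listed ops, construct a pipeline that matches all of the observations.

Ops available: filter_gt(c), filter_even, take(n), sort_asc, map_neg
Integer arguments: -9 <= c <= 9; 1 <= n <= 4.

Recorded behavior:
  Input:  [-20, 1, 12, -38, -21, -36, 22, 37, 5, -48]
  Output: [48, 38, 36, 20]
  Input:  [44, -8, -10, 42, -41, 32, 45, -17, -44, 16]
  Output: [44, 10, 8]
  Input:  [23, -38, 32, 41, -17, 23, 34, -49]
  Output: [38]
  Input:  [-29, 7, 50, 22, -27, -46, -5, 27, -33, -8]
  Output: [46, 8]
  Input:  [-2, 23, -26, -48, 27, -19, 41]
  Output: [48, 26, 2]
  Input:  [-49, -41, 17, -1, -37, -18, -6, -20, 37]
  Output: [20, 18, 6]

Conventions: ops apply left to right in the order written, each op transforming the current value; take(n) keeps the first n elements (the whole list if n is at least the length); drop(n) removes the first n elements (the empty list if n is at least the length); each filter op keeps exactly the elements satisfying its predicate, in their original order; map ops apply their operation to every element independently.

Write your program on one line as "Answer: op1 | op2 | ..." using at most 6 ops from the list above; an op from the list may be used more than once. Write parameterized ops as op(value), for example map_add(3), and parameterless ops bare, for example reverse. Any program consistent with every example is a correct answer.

map_neg | filter_even | filter_gt(1) | map_neg | sort_asc | map_neg

Check, running the answer program on each example:
  [-20, 1, 12, -38, -21, -36, 22, 37, 5, -48] -> [20, -1, -12, 38, 21, 36, -22, -37, -5, 48] -> [20, -12, 38, 36, -22, 48] -> [20, 38, 36, 48] -> [-20, -38, -36, -48] -> [-48, -38, -36, -20] -> [48, 38, 36, 20]
  [44, -8, -10, 42, -41, 32, 45, -17, -44, 16] -> [-44, 8, 10, -42, 41, -32, -45, 17, 44, -16] -> [-44, 8, 10, -42, -32, 44, -16] -> [8, 10, 44] -> [-8, -10, -44] -> [-44, -10, -8] -> [44, 10, 8]
  [23, -38, 32, 41, -17, 23, 34, -49] -> [-23, 38, -32, -41, 17, -23, -34, 49] -> [38, -32, -34] -> [38] -> [-38] -> [-38] -> [38]
  [-29, 7, 50, 22, -27, -46, -5, 27, -33, -8] -> [29, -7, -50, -22, 27, 46, 5, -27, 33, 8] -> [-50, -22, 46, 8] -> [46, 8] -> [-46, -8] -> [-46, -8] -> [46, 8]
  [-2, 23, -26, -48, 27, -19, 41] -> [2, -23, 26, 48, -27, 19, -41] -> [2, 26, 48] -> [2, 26, 48] -> [-2, -26, -48] -> [-48, -26, -2] -> [48, 26, 2]
  [-49, -41, 17, -1, -37, -18, -6, -20, 37] -> [49, 41, -17, 1, 37, 18, 6, 20, -37] -> [18, 6, 20] -> [18, 6, 20] -> [-18, -6, -20] -> [-20, -18, -6] -> [20, 18, 6]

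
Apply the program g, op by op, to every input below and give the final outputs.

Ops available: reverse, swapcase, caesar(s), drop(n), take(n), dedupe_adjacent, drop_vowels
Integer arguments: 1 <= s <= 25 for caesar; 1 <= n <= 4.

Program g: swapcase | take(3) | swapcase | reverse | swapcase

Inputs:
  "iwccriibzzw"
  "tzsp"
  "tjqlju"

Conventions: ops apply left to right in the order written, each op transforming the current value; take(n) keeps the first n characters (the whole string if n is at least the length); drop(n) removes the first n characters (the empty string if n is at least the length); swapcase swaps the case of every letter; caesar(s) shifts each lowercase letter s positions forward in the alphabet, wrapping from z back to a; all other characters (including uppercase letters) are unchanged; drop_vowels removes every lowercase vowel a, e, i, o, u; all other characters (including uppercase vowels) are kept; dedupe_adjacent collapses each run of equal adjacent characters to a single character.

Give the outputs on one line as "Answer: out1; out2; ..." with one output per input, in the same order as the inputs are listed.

Execution, op by op:
  "iwccriibzzw" -> "IWCCRIIBZZW" -> "IWC" -> "iwc" -> "cwi" -> "CWI"
  "tzsp" -> "TZSP" -> "TZS" -> "tzs" -> "szt" -> "SZT"
  "tjqlju" -> "TJQLJU" -> "TJQ" -> "tjq" -> "qjt" -> "QJT"

"CWI"; "SZT"; "QJT"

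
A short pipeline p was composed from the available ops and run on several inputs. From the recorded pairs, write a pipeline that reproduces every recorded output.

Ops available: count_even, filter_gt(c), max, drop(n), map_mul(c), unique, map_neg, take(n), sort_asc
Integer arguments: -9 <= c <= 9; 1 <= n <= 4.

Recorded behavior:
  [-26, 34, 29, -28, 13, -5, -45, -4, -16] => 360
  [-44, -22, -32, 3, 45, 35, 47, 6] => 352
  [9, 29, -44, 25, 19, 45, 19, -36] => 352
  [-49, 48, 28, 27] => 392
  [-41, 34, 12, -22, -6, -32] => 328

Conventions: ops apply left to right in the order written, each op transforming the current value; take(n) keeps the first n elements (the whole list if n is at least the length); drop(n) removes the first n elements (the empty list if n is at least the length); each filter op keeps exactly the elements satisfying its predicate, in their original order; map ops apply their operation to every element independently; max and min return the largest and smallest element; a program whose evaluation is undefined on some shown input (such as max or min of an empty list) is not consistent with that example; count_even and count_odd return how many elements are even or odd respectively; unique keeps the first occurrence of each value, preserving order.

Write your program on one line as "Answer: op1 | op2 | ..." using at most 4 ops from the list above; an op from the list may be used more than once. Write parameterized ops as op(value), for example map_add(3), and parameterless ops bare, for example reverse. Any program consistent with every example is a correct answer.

map_mul(-8) | filter_gt(6) | max

Check, running the answer program on each example:
  [-26, 34, 29, -28, 13, -5, -45, -4, -16] -> [208, -272, -232, 224, -104, 40, 360, 32, 128] -> [208, 224, 40, 360, 32, 128] -> 360
  [-44, -22, -32, 3, 45, 35, 47, 6] -> [352, 176, 256, -24, -360, -280, -376, -48] -> [352, 176, 256] -> 352
  [9, 29, -44, 25, 19, 45, 19, -36] -> [-72, -232, 352, -200, -152, -360, -152, 288] -> [352, 288] -> 352
  [-49, 48, 28, 27] -> [392, -384, -224, -216] -> [392] -> 392
  [-41, 34, 12, -22, -6, -32] -> [328, -272, -96, 176, 48, 256] -> [328, 176, 48, 256] -> 328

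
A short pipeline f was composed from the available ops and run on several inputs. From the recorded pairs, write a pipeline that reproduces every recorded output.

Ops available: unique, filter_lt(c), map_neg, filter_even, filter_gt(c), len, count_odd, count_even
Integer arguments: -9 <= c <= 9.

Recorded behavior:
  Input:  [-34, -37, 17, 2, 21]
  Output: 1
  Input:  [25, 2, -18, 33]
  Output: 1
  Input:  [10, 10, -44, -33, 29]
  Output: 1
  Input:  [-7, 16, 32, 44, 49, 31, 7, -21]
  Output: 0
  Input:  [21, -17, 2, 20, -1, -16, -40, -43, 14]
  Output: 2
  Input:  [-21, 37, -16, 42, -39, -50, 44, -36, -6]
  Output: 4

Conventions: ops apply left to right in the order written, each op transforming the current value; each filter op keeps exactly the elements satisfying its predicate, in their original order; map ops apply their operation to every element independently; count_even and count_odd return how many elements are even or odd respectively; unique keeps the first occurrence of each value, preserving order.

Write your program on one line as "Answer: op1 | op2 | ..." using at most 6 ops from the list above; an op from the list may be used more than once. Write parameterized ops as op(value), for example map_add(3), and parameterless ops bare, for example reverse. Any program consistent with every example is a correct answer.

unique | filter_even | map_neg | filter_gt(-1) | len

Check, running the answer program on each example:
  [-34, -37, 17, 2, 21] -> [-34, -37, 17, 2, 21] -> [-34, 2] -> [34, -2] -> [34] -> 1
  [25, 2, -18, 33] -> [25, 2, -18, 33] -> [2, -18] -> [-2, 18] -> [18] -> 1
  [10, 10, -44, -33, 29] -> [10, -44, -33, 29] -> [10, -44] -> [-10, 44] -> [44] -> 1
  [-7, 16, 32, 44, 49, 31, 7, -21] -> [-7, 16, 32, 44, 49, 31, 7, -21] -> [16, 32, 44] -> [-16, -32, -44] -> [] -> 0
  [21, -17, 2, 20, -1, -16, -40, -43, 14] -> [21, -17, 2, 20, -1, -16, -40, -43, 14] -> [2, 20, -16, -40, 14] -> [-2, -20, 16, 40, -14] -> [16, 40] -> 2
  [-21, 37, -16, 42, -39, -50, 44, -36, -6] -> [-21, 37, -16, 42, -39, -50, 44, -36, -6] -> [-16, 42, -50, 44, -36, -6] -> [16, -42, 50, -44, 36, 6] -> [16, 50, 36, 6] -> 4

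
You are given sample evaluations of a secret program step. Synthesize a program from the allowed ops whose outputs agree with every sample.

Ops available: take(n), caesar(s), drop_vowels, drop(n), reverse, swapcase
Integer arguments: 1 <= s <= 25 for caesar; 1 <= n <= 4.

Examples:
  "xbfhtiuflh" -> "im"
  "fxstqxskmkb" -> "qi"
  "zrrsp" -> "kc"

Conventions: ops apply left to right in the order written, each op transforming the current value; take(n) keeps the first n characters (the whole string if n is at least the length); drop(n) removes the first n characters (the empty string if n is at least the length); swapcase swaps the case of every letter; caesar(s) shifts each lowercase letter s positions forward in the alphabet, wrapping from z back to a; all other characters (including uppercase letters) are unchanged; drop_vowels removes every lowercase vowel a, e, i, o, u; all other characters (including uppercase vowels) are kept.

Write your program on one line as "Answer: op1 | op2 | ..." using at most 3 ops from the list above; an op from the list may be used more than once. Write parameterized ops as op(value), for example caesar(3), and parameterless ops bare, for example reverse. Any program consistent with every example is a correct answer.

take(3) | take(2) | caesar(11)

Check, running the answer program on each example:
  "xbfhtiuflh" -> "xbf" -> "xb" -> "im"
  "fxstqxskmkb" -> "fxs" -> "fx" -> "qi"
  "zrrsp" -> "zrr" -> "zr" -> "kc"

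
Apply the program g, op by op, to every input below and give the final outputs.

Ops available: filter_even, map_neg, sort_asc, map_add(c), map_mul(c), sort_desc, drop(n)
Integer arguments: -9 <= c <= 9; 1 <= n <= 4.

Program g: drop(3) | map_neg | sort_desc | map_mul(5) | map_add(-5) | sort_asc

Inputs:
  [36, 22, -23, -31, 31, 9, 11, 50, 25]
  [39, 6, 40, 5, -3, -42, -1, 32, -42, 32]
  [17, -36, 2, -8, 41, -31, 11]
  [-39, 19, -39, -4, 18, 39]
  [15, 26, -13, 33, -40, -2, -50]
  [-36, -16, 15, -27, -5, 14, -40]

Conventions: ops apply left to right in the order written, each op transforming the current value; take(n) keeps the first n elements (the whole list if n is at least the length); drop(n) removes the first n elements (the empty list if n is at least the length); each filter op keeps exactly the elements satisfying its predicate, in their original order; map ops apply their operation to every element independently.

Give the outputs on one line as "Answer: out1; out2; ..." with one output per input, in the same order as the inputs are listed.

[-255, -160, -130, -60, -50, 150]; [-165, -165, -30, 0, 10, 205, 205]; [-210, -60, 35, 150]; [-200, -95, 15]; [-170, 5, 195, 245]; [-75, 20, 130, 195]

Execution, op by op:
  [36, 22, -23, -31, 31, 9, 11, 50, 25] -> [-31, 31, 9, 11, 50, 25] -> [31, -31, -9, -11, -50, -25] -> [31, -9, -11, -25, -31, -50] -> [155, -45, -55, -125, -155, -250] -> [150, -50, -60, -130, -160, -255] -> [-255, -160, -130, -60, -50, 150]
  [39, 6, 40, 5, -3, -42, -1, 32, -42, 32] -> [5, -3, -42, -1, 32, -42, 32] -> [-5, 3, 42, 1, -32, 42, -32] -> [42, 42, 3, 1, -5, -32, -32] -> [210, 210, 15, 5, -25, -160, -160] -> [205, 205, 10, 0, -30, -165, -165] -> [-165, -165, -30, 0, 10, 205, 205]
  [17, -36, 2, -8, 41, -31, 11] -> [-8, 41, -31, 11] -> [8, -41, 31, -11] -> [31, 8, -11, -41] -> [155, 40, -55, -205] -> [150, 35, -60, -210] -> [-210, -60, 35, 150]
  [-39, 19, -39, -4, 18, 39] -> [-4, 18, 39] -> [4, -18, -39] -> [4, -18, -39] -> [20, -90, -195] -> [15, -95, -200] -> [-200, -95, 15]
  [15, 26, -13, 33, -40, -2, -50] -> [33, -40, -2, -50] -> [-33, 40, 2, 50] -> [50, 40, 2, -33] -> [250, 200, 10, -165] -> [245, 195, 5, -170] -> [-170, 5, 195, 245]
  [-36, -16, 15, -27, -5, 14, -40] -> [-27, -5, 14, -40] -> [27, 5, -14, 40] -> [40, 27, 5, -14] -> [200, 135, 25, -70] -> [195, 130, 20, -75] -> [-75, 20, 130, 195]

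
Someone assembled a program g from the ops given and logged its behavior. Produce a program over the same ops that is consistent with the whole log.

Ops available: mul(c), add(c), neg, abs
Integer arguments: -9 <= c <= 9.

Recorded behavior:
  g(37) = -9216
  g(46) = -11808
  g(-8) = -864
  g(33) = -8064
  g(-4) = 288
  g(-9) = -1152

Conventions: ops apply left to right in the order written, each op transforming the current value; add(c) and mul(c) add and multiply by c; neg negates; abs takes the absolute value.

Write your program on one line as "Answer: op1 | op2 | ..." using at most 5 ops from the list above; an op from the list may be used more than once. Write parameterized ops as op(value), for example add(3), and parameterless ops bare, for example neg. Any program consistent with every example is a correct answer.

abs | add(-5) | mul(8) | mul(4) | mul(-9)

Check, running the answer program on each example:
  37 -> 37 -> 32 -> 256 -> 1024 -> -9216
  46 -> 46 -> 41 -> 328 -> 1312 -> -11808
  -8 -> 8 -> 3 -> 24 -> 96 -> -864
  33 -> 33 -> 28 -> 224 -> 896 -> -8064
  -4 -> 4 -> -1 -> -8 -> -32 -> 288
  -9 -> 9 -> 4 -> 32 -> 128 -> -1152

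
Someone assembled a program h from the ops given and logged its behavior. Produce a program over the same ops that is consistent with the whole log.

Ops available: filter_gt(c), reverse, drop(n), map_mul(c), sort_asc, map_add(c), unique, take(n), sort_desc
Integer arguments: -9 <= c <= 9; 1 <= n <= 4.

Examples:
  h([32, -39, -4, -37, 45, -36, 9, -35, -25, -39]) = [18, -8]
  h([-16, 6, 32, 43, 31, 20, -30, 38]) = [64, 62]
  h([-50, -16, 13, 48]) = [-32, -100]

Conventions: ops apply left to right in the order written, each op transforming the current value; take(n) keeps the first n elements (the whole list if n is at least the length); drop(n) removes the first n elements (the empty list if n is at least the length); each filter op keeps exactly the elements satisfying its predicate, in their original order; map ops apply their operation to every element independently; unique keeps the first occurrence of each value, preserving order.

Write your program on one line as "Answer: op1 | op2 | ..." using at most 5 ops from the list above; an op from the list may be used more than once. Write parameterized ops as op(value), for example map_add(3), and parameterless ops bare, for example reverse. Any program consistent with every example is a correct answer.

sort_desc | drop(2) | map_mul(2) | take(2)

Check, running the answer program on each example:
  [32, -39, -4, -37, 45, -36, 9, -35, -25, -39] -> [45, 32, 9, -4, -25, -35, -36, -37, -39, -39] -> [9, -4, -25, -35, -36, -37, -39, -39] -> [18, -8, -50, -70, -72, -74, -78, -78] -> [18, -8]
  [-16, 6, 32, 43, 31, 20, -30, 38] -> [43, 38, 32, 31, 20, 6, -16, -30] -> [32, 31, 20, 6, -16, -30] -> [64, 62, 40, 12, -32, -60] -> [64, 62]
  [-50, -16, 13, 48] -> [48, 13, -16, -50] -> [-16, -50] -> [-32, -100] -> [-32, -100]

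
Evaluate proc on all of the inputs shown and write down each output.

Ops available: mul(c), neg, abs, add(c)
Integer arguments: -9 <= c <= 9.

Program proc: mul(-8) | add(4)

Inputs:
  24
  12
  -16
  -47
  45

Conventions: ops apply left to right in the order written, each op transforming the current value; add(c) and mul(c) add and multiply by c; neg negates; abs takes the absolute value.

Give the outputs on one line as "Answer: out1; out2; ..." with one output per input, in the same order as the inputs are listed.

-188; -92; 132; 380; -356

Execution, op by op:
  24 -> -192 -> -188
  12 -> -96 -> -92
  -16 -> 128 -> 132
  -47 -> 376 -> 380
  45 -> -360 -> -356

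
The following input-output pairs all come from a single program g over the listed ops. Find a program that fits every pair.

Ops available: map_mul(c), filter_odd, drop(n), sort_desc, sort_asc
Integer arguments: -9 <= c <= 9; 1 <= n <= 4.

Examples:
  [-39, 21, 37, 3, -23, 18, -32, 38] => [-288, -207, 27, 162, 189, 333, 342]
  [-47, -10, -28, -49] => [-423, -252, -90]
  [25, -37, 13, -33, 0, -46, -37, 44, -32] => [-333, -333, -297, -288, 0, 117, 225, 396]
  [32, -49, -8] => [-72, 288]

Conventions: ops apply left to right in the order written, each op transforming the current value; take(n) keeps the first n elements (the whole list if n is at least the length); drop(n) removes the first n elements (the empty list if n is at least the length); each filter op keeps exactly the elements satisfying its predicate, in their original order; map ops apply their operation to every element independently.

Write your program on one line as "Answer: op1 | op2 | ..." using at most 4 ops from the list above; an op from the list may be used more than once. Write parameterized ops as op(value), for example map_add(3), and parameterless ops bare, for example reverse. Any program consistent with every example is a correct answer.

sort_asc | drop(1) | map_mul(9)

Check, running the answer program on each example:
  [-39, 21, 37, 3, -23, 18, -32, 38] -> [-39, -32, -23, 3, 18, 21, 37, 38] -> [-32, -23, 3, 18, 21, 37, 38] -> [-288, -207, 27, 162, 189, 333, 342]
  [-47, -10, -28, -49] -> [-49, -47, -28, -10] -> [-47, -28, -10] -> [-423, -252, -90]
  [25, -37, 13, -33, 0, -46, -37, 44, -32] -> [-46, -37, -37, -33, -32, 0, 13, 25, 44] -> [-37, -37, -33, -32, 0, 13, 25, 44] -> [-333, -333, -297, -288, 0, 117, 225, 396]
  [32, -49, -8] -> [-49, -8, 32] -> [-8, 32] -> [-72, 288]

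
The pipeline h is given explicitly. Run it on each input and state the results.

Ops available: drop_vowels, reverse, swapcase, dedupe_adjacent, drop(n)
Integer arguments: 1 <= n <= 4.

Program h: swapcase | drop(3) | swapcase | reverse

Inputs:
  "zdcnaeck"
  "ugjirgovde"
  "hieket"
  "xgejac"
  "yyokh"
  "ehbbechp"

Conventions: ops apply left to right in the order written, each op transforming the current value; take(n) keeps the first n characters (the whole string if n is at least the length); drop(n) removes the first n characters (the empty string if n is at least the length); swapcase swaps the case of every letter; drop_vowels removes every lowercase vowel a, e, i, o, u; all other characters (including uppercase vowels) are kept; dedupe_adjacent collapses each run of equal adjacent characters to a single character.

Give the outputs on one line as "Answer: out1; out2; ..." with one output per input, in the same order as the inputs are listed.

"kcean"; "edvogri"; "tek"; "caj"; "hk"; "phceb"

Execution, op by op:
  "zdcnaeck" -> "ZDCNAECK" -> "NAECK" -> "naeck" -> "kcean"
  "ugjirgovde" -> "UGJIRGOVDE" -> "IRGOVDE" -> "irgovde" -> "edvogri"
  "hieket" -> "HIEKET" -> "KET" -> "ket" -> "tek"
  "xgejac" -> "XGEJAC" -> "JAC" -> "jac" -> "caj"
  "yyokh" -> "YYOKH" -> "KH" -> "kh" -> "hk"
  "ehbbechp" -> "EHBBECHP" -> "BECHP" -> "bechp" -> "phceb"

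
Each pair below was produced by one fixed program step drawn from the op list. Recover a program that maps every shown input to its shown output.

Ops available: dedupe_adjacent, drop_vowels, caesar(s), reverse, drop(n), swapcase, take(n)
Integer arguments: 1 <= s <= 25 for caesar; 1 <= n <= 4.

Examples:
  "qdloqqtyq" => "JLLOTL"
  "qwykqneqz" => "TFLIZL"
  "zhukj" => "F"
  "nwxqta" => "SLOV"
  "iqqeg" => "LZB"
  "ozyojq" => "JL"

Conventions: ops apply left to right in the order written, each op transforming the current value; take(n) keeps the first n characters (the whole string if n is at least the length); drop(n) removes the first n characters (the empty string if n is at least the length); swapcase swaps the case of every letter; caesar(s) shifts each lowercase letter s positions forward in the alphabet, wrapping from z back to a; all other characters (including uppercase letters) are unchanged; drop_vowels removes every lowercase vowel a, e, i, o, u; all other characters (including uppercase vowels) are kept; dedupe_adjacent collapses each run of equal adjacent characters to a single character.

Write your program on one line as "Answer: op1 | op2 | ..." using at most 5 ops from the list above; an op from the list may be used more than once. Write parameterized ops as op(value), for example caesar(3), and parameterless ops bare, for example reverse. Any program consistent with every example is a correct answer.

caesar(5) | drop_vowels | drop(2) | caesar(16) | swapcase

Check, running the answer program on each example:
  "qdloqqtyq" -> "viqtvvydv" -> "vqtvvydv" -> "tvvydv" -> "jllotl" -> "JLLOTL"
  "qwykqneqz" -> "vbdpvsjve" -> "vbdpvsjv" -> "dpvsjv" -> "tflizl" -> "TFLIZL"
  "zhukj" -> "emzpo" -> "mzp" -> "p" -> "f" -> "F"
  "nwxqta" -> "sbcvyf" -> "sbcvyf" -> "cvyf" -> "slov" -> "SLOV"
  "iqqeg" -> "nvvjl" -> "nvvjl" -> "vjl" -> "lzb" -> "LZB"
  "ozyojq" -> "tedtov" -> "tdtv" -> "tv" -> "jl" -> "JL"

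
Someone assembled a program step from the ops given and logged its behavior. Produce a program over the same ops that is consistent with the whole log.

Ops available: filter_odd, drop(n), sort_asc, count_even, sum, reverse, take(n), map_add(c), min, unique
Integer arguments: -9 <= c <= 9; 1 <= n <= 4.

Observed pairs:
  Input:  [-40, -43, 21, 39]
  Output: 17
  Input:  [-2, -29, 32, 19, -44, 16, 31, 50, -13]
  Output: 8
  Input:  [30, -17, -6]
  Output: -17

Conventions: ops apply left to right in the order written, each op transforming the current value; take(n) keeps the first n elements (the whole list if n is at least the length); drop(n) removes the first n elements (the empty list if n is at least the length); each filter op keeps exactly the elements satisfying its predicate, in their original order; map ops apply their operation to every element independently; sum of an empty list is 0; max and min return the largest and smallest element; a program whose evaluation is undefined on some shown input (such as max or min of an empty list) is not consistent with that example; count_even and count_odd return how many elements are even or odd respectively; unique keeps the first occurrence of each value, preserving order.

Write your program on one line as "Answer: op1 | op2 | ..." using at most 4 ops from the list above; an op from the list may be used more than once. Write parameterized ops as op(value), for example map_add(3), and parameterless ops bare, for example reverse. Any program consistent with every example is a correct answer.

reverse | filter_odd | sort_asc | sum

Check, running the answer program on each example:
  [-40, -43, 21, 39] -> [39, 21, -43, -40] -> [39, 21, -43] -> [-43, 21, 39] -> 17
  [-2, -29, 32, 19, -44, 16, 31, 50, -13] -> [-13, 50, 31, 16, -44, 19, 32, -29, -2] -> [-13, 31, 19, -29] -> [-29, -13, 19, 31] -> 8
  [30, -17, -6] -> [-6, -17, 30] -> [-17] -> [-17] -> -17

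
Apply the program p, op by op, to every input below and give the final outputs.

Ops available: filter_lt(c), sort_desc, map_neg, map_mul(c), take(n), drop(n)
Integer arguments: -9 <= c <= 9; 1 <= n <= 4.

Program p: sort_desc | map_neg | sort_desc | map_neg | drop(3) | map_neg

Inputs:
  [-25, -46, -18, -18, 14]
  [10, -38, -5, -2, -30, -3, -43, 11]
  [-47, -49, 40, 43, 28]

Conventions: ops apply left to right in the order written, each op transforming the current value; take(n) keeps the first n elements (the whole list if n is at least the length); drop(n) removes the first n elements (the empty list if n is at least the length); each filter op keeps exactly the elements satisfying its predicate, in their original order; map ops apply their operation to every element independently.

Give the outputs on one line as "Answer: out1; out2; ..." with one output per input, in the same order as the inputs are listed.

Execution, op by op:
  [-25, -46, -18, -18, 14] -> [14, -18, -18, -25, -46] -> [-14, 18, 18, 25, 46] -> [46, 25, 18, 18, -14] -> [-46, -25, -18, -18, 14] -> [-18, 14] -> [18, -14]
  [10, -38, -5, -2, -30, -3, -43, 11] -> [11, 10, -2, -3, -5, -30, -38, -43] -> [-11, -10, 2, 3, 5, 30, 38, 43] -> [43, 38, 30, 5, 3, 2, -10, -11] -> [-43, -38, -30, -5, -3, -2, 10, 11] -> [-5, -3, -2, 10, 11] -> [5, 3, 2, -10, -11]
  [-47, -49, 40, 43, 28] -> [43, 40, 28, -47, -49] -> [-43, -40, -28, 47, 49] -> [49, 47, -28, -40, -43] -> [-49, -47, 28, 40, 43] -> [40, 43] -> [-40, -43]

[18, -14]; [5, 3, 2, -10, -11]; [-40, -43]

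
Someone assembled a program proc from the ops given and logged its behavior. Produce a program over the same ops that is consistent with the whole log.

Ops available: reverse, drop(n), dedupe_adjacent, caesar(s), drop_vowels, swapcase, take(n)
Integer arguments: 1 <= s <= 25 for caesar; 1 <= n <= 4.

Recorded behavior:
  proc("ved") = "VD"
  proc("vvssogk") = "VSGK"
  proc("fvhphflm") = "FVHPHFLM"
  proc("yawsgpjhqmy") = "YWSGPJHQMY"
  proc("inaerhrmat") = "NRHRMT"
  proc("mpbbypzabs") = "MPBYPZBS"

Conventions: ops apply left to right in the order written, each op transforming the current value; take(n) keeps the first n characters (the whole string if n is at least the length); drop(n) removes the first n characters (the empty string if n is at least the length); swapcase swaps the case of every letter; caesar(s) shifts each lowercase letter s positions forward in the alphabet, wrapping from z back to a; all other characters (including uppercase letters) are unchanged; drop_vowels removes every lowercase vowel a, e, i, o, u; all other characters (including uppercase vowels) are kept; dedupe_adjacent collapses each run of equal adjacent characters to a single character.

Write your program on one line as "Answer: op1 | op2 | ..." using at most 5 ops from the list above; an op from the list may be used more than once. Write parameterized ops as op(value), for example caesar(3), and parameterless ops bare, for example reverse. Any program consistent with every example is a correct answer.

drop_vowels | reverse | swapcase | reverse | dedupe_adjacent

Check, running the answer program on each example:
  "ved" -> "vd" -> "dv" -> "DV" -> "VD" -> "VD"
  "vvssogk" -> "vvssgk" -> "kgssvv" -> "KGSSVV" -> "VVSSGK" -> "VSGK"
  "fvhphflm" -> "fvhphflm" -> "mlfhphvf" -> "MLFHPHVF" -> "FVHPHFLM" -> "FVHPHFLM"
  "yawsgpjhqmy" -> "ywsgpjhqmy" -> "ymqhjpgswy" -> "YMQHJPGSWY" -> "YWSGPJHQMY" -> "YWSGPJHQMY"
  "inaerhrmat" -> "nrhrmt" -> "tmrhrn" -> "TMRHRN" -> "NRHRMT" -> "NRHRMT"
  "mpbbypzabs" -> "mpbbypzbs" -> "sbzpybbpm" -> "SBZPYBBPM" -> "MPBBYPZBS" -> "MPBYPZBS"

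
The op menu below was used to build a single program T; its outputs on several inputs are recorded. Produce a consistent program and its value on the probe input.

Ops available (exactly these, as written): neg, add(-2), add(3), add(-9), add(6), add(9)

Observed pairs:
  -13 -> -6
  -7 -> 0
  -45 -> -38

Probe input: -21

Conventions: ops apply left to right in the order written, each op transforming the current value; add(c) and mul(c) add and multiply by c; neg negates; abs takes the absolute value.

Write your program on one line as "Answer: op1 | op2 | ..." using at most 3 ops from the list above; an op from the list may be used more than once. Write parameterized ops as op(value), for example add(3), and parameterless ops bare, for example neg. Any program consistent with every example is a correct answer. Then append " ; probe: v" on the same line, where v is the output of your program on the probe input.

add(-2) | add(9) ; probe: -14

Check, running the answer program on each example:
  -13 -> -15 -> -6
  -7 -> -9 -> 0
  -45 -> -47 -> -38
  probe: -21 -> -23 -> -14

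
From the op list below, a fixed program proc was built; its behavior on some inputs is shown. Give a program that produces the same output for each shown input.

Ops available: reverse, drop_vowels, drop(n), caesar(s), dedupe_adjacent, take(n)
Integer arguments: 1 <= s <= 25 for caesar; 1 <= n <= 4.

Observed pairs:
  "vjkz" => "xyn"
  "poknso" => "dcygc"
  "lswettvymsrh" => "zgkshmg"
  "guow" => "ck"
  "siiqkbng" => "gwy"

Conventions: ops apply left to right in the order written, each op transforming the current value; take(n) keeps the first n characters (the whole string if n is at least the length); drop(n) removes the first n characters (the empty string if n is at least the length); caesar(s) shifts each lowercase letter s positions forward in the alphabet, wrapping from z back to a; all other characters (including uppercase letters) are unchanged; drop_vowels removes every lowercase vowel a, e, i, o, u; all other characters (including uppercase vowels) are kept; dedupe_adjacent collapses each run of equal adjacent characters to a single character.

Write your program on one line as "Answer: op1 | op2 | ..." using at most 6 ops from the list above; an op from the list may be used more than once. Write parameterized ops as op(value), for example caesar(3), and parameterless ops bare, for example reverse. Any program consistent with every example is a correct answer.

caesar(13) | drop_vowels | dedupe_adjacent | caesar(1) | drop_vowels

Check, running the answer program on each example:
  "vjkz" -> "iwxm" -> "wxm" -> "wxm" -> "xyn" -> "xyn"
  "poknso" -> "cbxafb" -> "cbxfb" -> "cbxfb" -> "dcygc" -> "dcygc"
  "lswettvymsrh" -> "yfjrggilzfeu" -> "yfjrgglzf" -> "yfjrglzf" -> "zgkshmag" -> "zgkshmg"
  "guow" -> "thbj" -> "thbj" -> "thbj" -> "uick" -> "ck"
  "siiqkbng" -> "fvvdxoat" -> "fvvdxt" -> "fvdxt" -> "gweyu" -> "gwy"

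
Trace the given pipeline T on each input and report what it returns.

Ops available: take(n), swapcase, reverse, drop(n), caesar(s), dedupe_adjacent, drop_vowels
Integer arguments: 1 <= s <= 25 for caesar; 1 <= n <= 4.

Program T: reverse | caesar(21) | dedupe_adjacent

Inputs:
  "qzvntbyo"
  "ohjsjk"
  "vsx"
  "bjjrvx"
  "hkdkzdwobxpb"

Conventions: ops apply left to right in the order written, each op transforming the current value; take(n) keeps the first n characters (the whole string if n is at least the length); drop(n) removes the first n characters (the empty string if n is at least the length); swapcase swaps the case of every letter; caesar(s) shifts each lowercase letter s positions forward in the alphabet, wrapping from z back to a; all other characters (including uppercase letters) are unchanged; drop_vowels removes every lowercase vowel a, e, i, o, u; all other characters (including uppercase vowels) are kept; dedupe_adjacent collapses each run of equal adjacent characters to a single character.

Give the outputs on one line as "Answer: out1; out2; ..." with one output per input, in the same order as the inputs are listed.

"jtwoiqul"; "fenecj"; "snq"; "sqmew"; "wkswjryufyfc"

Execution, op by op:
  "qzvntbyo" -> "oybtnvzq" -> "jtwoiqul" -> "jtwoiqul"
  "ohjsjk" -> "kjsjho" -> "fenecj" -> "fenecj"
  "vsx" -> "xsv" -> "snq" -> "snq"
  "bjjrvx" -> "xvrjjb" -> "sqmeew" -> "sqmew"
  "hkdkzdwobxpb" -> "bpxbowdzkdkh" -> "wkswjryufyfc" -> "wkswjryufyfc"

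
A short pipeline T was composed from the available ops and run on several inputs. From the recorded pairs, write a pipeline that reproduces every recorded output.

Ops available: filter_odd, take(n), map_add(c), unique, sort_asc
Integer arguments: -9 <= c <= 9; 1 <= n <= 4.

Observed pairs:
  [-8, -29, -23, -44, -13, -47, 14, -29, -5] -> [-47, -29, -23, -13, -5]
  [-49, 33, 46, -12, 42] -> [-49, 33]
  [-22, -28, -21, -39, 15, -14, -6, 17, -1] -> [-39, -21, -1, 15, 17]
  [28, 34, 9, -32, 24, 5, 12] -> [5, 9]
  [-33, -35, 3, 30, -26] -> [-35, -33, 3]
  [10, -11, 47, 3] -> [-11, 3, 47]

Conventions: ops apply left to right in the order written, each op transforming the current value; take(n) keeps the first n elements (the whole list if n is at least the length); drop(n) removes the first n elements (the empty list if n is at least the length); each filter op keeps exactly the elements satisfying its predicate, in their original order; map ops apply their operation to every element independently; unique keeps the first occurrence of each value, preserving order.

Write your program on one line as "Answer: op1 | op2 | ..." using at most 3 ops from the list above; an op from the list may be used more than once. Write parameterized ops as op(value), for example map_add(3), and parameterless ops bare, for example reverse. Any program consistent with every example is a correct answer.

unique | sort_asc | filter_odd

Check, running the answer program on each example:
  [-8, -29, -23, -44, -13, -47, 14, -29, -5] -> [-8, -29, -23, -44, -13, -47, 14, -5] -> [-47, -44, -29, -23, -13, -8, -5, 14] -> [-47, -29, -23, -13, -5]
  [-49, 33, 46, -12, 42] -> [-49, 33, 46, -12, 42] -> [-49, -12, 33, 42, 46] -> [-49, 33]
  [-22, -28, -21, -39, 15, -14, -6, 17, -1] -> [-22, -28, -21, -39, 15, -14, -6, 17, -1] -> [-39, -28, -22, -21, -14, -6, -1, 15, 17] -> [-39, -21, -1, 15, 17]
  [28, 34, 9, -32, 24, 5, 12] -> [28, 34, 9, -32, 24, 5, 12] -> [-32, 5, 9, 12, 24, 28, 34] -> [5, 9]
  [-33, -35, 3, 30, -26] -> [-33, -35, 3, 30, -26] -> [-35, -33, -26, 3, 30] -> [-35, -33, 3]
  [10, -11, 47, 3] -> [10, -11, 47, 3] -> [-11, 3, 10, 47] -> [-11, 3, 47]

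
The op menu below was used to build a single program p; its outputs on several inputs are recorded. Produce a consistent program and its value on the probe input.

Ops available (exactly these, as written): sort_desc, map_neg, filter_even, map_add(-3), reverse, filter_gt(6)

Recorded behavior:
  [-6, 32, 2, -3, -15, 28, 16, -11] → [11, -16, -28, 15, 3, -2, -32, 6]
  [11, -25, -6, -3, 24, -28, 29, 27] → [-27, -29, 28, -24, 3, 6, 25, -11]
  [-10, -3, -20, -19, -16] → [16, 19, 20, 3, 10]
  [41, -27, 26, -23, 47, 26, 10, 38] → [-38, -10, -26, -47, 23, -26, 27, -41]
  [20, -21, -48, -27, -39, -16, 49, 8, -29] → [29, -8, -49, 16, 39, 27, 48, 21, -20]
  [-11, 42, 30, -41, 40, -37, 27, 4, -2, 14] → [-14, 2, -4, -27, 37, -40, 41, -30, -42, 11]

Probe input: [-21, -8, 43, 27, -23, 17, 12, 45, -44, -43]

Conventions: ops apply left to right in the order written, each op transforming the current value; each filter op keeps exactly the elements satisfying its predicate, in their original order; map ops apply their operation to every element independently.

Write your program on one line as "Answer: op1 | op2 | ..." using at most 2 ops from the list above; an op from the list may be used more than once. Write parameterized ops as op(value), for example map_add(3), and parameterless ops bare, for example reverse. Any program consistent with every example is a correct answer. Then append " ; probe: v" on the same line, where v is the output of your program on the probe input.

reverse | map_neg ; probe: [43, 44, -45, -12, -17, 23, -27, -43, 8, 21]

Check, running the answer program on each example:
  [-6, 32, 2, -3, -15, 28, 16, -11] -> [-11, 16, 28, -15, -3, 2, 32, -6] -> [11, -16, -28, 15, 3, -2, -32, 6]
  [11, -25, -6, -3, 24, -28, 29, 27] -> [27, 29, -28, 24, -3, -6, -25, 11] -> [-27, -29, 28, -24, 3, 6, 25, -11]
  [-10, -3, -20, -19, -16] -> [-16, -19, -20, -3, -10] -> [16, 19, 20, 3, 10]
  [41, -27, 26, -23, 47, 26, 10, 38] -> [38, 10, 26, 47, -23, 26, -27, 41] -> [-38, -10, -26, -47, 23, -26, 27, -41]
  [20, -21, -48, -27, -39, -16, 49, 8, -29] -> [-29, 8, 49, -16, -39, -27, -48, -21, 20] -> [29, -8, -49, 16, 39, 27, 48, 21, -20]
  [-11, 42, 30, -41, 40, -37, 27, 4, -2, 14] -> [14, -2, 4, 27, -37, 40, -41, 30, 42, -11] -> [-14, 2, -4, -27, 37, -40, 41, -30, -42, 11]
  probe: [-21, -8, 43, 27, -23, 17, 12, 45, -44, -43] -> [-43, -44, 45, 12, 17, -23, 27, 43, -8, -21] -> [43, 44, -45, -12, -17, 23, -27, -43, 8, 21]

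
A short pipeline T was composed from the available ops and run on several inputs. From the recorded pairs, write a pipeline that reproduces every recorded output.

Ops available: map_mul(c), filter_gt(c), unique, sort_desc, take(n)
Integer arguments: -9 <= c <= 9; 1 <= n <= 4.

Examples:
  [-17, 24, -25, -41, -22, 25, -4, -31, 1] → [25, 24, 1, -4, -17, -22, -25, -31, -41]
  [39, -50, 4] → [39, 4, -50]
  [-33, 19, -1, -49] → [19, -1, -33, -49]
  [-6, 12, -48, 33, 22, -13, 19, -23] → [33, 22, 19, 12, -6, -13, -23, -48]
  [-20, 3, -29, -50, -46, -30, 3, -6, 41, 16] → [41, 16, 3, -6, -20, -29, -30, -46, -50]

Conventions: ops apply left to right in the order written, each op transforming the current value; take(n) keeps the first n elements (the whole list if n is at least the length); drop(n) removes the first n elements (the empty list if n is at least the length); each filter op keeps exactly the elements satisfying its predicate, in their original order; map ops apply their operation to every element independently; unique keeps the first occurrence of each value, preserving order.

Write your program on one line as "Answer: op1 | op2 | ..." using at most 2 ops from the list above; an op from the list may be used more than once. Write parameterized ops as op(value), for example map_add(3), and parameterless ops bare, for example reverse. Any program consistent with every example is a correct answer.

unique | sort_desc

Check, running the answer program on each example:
  [-17, 24, -25, -41, -22, 25, -4, -31, 1] -> [-17, 24, -25, -41, -22, 25, -4, -31, 1] -> [25, 24, 1, -4, -17, -22, -25, -31, -41]
  [39, -50, 4] -> [39, -50, 4] -> [39, 4, -50]
  [-33, 19, -1, -49] -> [-33, 19, -1, -49] -> [19, -1, -33, -49]
  [-6, 12, -48, 33, 22, -13, 19, -23] -> [-6, 12, -48, 33, 22, -13, 19, -23] -> [33, 22, 19, 12, -6, -13, -23, -48]
  [-20, 3, -29, -50, -46, -30, 3, -6, 41, 16] -> [-20, 3, -29, -50, -46, -30, -6, 41, 16] -> [41, 16, 3, -6, -20, -29, -30, -46, -50]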